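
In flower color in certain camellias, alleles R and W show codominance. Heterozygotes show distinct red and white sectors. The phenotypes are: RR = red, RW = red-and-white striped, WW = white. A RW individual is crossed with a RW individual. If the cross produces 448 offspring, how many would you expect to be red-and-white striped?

Punnett square for RW × RW:
Offspring genotypes: 1 RR, 2 RW, 1 WW
Phenotype counts: 1 red, 2 red-and-white striped, 1 white
red-and-white striped: 2 out of 4 → fraction 1/2
Expected count = 1/2 × 448 = 224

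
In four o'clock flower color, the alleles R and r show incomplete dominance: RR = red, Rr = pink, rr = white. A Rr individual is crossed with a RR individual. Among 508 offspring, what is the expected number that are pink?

Punnett square for Rr × RR:
Offspring genotypes: 2 RR, 2 Rr
Phenotype counts: 2 red, 2 pink
pink: 2 out of 4 → fraction 1/2
Expected count = 1/2 × 508 = 254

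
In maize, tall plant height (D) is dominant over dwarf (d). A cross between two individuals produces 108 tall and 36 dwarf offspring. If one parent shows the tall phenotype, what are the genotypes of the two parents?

Observed offspring: 108 tall, 36 dwarf
The observed ratio simplifies to 3:1. Dwarf (dd) offspring appear, so each parent must contribute one d allele. The parent stated to show tall carries D, so it is Dd. The other parent is then either Dd or dd: Dd × dd would give a 1:1 split, whereas Dd × Dd gives 3:1 — matching the data. So both parents are heterozygous (Dd × Dd).
Parent genotypes: Dd × Dd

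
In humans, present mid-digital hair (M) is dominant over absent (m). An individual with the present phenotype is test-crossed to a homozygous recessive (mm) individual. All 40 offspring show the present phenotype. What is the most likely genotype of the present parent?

Test cross: ? × mm
All offspring are present.
If the unknown parent were heterozygous (Mm), about half of 40 offspring would be absent; none are. The unknown parent is most likely homozygous dominant (MM).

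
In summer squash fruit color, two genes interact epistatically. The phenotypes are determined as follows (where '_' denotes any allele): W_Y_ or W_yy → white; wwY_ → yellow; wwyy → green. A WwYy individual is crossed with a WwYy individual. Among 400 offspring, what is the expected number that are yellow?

Cross: WwYy × WwYy — consider each gene separately:
W gene: Ww × Ww → 1 WW, 2 Ww, 1 ww → 3 W_ : 1 ww (out of 4)
Y gene: Yy × Yy → 1 YY, 2 Yy, 1 yy → 3 Y_ : 1 yy (out of 4)
Genotype classes (out of 4 × 4 = 16): W_Y_ = 3×3 = 9; W_yy = 3×1 = 3; wwY_ = 1×3 = 3; wwyy = 1×1 = 1
Apply the phenotype rules: W_Y_ (9) + W_yy (3) → white; wwY_ (3) → yellow; wwyy (1) → green
Phenotype counts (out of 16): 12 white, 3 yellow, 1 green
yellow: 3 out of 16 → fraction 3/16
Expected count = 3/16 × 400 = 75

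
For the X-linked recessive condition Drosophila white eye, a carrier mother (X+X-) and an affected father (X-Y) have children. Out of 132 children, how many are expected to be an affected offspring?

Cross: X+X- × X-Y
Offspring: 1 X+X-, 1 X+Y, 1 X-X-, 1 X-Y
Probability of an affected offspring: 2/4 = 1/2
Expected count = 1/2 × 132 = 66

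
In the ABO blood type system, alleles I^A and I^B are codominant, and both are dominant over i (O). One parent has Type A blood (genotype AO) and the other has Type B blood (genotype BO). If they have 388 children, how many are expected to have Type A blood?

Cross: AO × BO
Possible offspring genotypes: 1 AB, 1 AO, 1 BO, 1 OO
Blood type counts: 1 Type AB, 1 Type A, 1 Type B, 1 Type O
Probability of Type A: 1/4
Expected count = 1/4 × 388 = 97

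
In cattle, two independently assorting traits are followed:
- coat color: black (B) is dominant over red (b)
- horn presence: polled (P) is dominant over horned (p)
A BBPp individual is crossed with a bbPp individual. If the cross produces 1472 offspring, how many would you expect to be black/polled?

Dihybrid cross BBPp × bbPp — consider each gene separately:
coat color: BB × bb → 4 Bb → 4 B_ (out of 4)
horn presence: Pp × Pp → 1 PP, 2 Pp, 1 pp → 3 P_ : 1 pp (out of 4)
Combine (counts out of 4 × 4 = 16): black/polled (B_P_) = 4×3 = 12; black/horned (B_pp) = 4×1 = 4
Phenotype counts (out of 16): 12 black/polled, 4 black/horned
black/polled: 12 out of 16 → fraction 3/4
Expected count = 3/4 × 1472 = 1104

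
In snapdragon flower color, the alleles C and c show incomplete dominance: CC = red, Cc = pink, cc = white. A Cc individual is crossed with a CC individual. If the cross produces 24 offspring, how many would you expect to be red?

Punnett square for Cc × CC:
Offspring genotypes: 2 CC, 2 Cc
Phenotype counts: 2 red, 2 pink
red: 2 out of 4 → fraction 1/2
Expected count = 1/2 × 24 = 12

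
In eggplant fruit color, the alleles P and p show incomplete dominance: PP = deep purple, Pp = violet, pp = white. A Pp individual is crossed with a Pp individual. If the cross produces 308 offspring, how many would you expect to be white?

Punnett square for Pp × Pp:
Offspring genotypes: 1 PP, 2 Pp, 1 pp
Phenotype counts: 1 deep purple, 2 violet, 1 white
white: 1 out of 4 → fraction 1/4
Expected count = 1/4 × 308 = 77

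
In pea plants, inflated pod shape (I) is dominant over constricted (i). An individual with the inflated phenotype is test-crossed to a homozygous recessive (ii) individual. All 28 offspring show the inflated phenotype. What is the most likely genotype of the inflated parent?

Test cross: ? × ii
All offspring are inflated.
If the unknown parent were heterozygous (Ii), about half of 28 offspring would be constricted; none are. The unknown parent is most likely homozygous dominant (II).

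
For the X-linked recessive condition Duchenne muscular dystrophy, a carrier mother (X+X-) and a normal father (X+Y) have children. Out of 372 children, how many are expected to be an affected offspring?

Cross: X+X- × X+Y
Offspring: 1 X+X+, 1 X+Y, 1 X+X-, 1 X-Y
Probability of an affected offspring: 1/4
Expected count = 1/4 × 372 = 93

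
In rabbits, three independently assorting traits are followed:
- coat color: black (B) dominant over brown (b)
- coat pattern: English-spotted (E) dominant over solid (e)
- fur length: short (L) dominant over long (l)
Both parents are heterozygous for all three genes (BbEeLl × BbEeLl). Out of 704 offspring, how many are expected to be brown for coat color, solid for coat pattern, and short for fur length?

Trihybrid cross: BbEeLl × BbEeLl
Each trait segregates independently with a 3:1 phenotypic ratio, so each gene contributes 3/4 (dominant) or 1/4 (recessive).
Target: brown (coat color), solid (coat pattern), short (fur length)
Probability = product of independent per-trait probabilities
= 1/4 × 1/4 × 3/4 = 3/64
Expected count = 3/64 × 704 = 33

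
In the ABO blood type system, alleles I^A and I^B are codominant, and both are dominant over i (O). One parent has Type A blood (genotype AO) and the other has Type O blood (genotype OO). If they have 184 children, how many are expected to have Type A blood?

Cross: AO × OO
Possible offspring genotypes: 2 AO, 2 OO
Blood type counts: 2 Type A, 2 Type O
Probability of Type A: 2/4 = 1/2
Expected count = 1/2 × 184 = 92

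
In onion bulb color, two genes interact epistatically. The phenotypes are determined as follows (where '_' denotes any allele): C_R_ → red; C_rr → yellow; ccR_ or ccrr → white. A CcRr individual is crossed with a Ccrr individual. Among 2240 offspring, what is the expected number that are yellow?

Cross: CcRr × Ccrr — consider each gene separately:
C gene: Cc × Cc → 1 CC, 2 Cc, 1 cc → 3 C_ : 1 cc (out of 4)
R gene: Rr × rr → 2 Rr, 2 rr → 2 R_ : 2 rr (out of 4)
Genotype classes (out of 4 × 4 = 16): C_R_ = 3×2 = 6; C_rr = 3×2 = 6; ccR_ = 1×2 = 2; ccrr = 1×2 = 2
Apply the phenotype rules: C_R_ (6) → red; C_rr (6) → yellow; ccR_ (2) + ccrr (2) → white
Phenotype counts (out of 16): 6 red, 6 yellow, 4 white
yellow: 6 out of 16 → fraction 3/8
Expected count = 3/8 × 2240 = 840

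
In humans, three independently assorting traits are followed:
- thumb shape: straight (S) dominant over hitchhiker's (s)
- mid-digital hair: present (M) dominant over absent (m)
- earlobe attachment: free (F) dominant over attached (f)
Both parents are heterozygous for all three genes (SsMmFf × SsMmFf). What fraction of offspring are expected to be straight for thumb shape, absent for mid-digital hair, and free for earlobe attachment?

Trihybrid cross: SsMmFf × SsMmFf
Each trait segregates independently with a 3:1 phenotypic ratio, so each gene contributes 3/4 (dominant) or 1/4 (recessive).
Target: straight (thumb shape), absent (mid-digital hair), free (earlobe attachment)
Probability = product of independent per-trait probabilities
= 3/4 × 1/4 × 3/4 = 9/64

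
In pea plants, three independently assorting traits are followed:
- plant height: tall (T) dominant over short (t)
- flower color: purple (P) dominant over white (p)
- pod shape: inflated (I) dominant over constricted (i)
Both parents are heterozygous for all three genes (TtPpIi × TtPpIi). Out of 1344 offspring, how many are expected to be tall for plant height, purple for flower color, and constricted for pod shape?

Trihybrid cross: TtPpIi × TtPpIi
Each trait segregates independently with a 3:1 phenotypic ratio, so each gene contributes 3/4 (dominant) or 1/4 (recessive).
Target: tall (plant height), purple (flower color), constricted (pod shape)
Probability = product of independent per-trait probabilities
= 3/4 × 3/4 × 1/4 = 9/64
Expected count = 9/64 × 1344 = 189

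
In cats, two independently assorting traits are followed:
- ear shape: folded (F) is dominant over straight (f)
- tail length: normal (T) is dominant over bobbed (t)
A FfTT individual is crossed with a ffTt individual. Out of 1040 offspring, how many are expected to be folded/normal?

Dihybrid cross FfTT × ffTt — consider each gene separately:
ear shape: Ff × ff → 2 Ff, 2 ff → 2 F_ : 2 ff (out of 4)
tail length: TT × Tt → 2 TT, 2 Tt → 4 T_ (out of 4)
Combine (counts out of 4 × 4 = 16): folded/normal (F_T_) = 2×4 = 8; straight/normal (ffT_) = 2×4 = 8
Phenotype counts (out of 16): 8 folded/normal, 8 straight/normal
folded/normal: 8 out of 16 → fraction 1/2
Expected count = 1/2 × 1040 = 520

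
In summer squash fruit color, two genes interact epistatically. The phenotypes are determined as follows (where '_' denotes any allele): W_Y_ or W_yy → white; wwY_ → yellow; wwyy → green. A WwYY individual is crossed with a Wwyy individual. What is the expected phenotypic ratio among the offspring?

Cross: WwYY × Wwyy — consider each gene separately:
W gene: Ww × Ww → 1 WW, 2 Ww, 1 ww → 3 W_ : 1 ww (out of 4)
Y gene: YY × yy → 4 Yy → 4 Y_ (out of 4)
Genotype classes (out of 4 × 4 = 16): W_Y_ = 3×4 = 12; wwY_ = 1×4 = 4
Apply the phenotype rules: W_Y_ (12) → white; wwY_ (4) → yellow
Phenotype counts (out of 16): 12 white, 4 yellow
Ratio: 3 white : 1 yellow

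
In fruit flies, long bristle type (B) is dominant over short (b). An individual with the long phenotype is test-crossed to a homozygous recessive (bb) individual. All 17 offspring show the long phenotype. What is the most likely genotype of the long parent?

Test cross: ? × bb
All offspring are long.
If the unknown parent were heterozygous (Bb), about half of 17 offspring would be short; none are. The unknown parent is most likely homozygous dominant (BB).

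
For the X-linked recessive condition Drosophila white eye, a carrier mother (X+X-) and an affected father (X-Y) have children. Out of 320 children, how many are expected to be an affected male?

Cross: X+X- × X-Y
Offspring: 1 X+X-, 1 X+Y, 1 X-X-, 1 X-Y
Probability of an affected male: 1/4
Expected count = 1/4 × 320 = 80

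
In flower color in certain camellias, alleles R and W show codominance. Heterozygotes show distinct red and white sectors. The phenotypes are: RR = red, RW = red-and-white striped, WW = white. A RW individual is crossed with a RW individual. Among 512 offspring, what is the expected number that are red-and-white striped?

Punnett square for RW × RW:
Offspring genotypes: 1 RR, 2 RW, 1 WW
Phenotype counts: 1 red, 2 red-and-white striped, 1 white
red-and-white striped: 2 out of 4 → fraction 1/2
Expected count = 1/2 × 512 = 256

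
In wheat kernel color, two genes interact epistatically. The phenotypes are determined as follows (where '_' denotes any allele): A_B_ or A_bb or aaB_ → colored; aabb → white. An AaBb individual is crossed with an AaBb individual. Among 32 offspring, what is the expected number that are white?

Cross: AaBb × AaBb — consider each gene separately:
A gene: Aa × Aa → 1 AA, 2 Aa, 1 aa → 3 A_ : 1 aa (out of 4)
B gene: Bb × Bb → 1 BB, 2 Bb, 1 bb → 3 B_ : 1 bb (out of 4)
Genotype classes (out of 4 × 4 = 16): A_B_ = 3×3 = 9; A_bb = 3×1 = 3; aaB_ = 1×3 = 3; aabb = 1×1 = 1
Apply the phenotype rules: A_B_ (9) + A_bb (3) + aaB_ (3) → colored; aabb (1) → white
Phenotype counts (out of 16): 15 colored, 1 white
white: 1 out of 16 → fraction 1/16
Expected count = 1/16 × 32 = 2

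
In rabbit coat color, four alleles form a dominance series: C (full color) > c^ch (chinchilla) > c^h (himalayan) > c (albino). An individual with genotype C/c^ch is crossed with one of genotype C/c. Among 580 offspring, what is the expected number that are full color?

Cross: C/c^ch × C/c
Allele dominance: C > c^ch > c^h > c
Offspring genotypes: 1 C/C, 1 C/c, 1 C/c^ch, 1 c^ch/c
Phenotype counts: 3 full color, 1 chinchilla
full color: 3 out of 4 → fraction 3/4
Expected count = 3/4 × 580 = 435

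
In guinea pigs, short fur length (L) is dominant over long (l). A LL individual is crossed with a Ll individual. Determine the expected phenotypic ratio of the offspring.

Punnett square for LL × Ll:
Offspring genotypes: 2 LL, 2 Ll
short: 4, long: 0
Ratio: all short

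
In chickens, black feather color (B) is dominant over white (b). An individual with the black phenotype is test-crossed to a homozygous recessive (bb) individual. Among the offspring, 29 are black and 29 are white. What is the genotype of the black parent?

Test cross: ? × bb
Offspring: 29 black, 29 white — approximately 1:1.
A 1:1 ratio in a test cross indicates the unknown parent is heterozygous (Bb).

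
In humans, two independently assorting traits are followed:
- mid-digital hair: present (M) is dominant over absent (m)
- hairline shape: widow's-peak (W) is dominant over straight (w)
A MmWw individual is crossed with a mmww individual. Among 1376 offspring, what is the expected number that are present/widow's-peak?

Dihybrid cross MmWw × mmww — consider each gene separately:
mid-digital hair: Mm × mm → 2 Mm, 2 mm → 2 M_ : 2 mm (out of 4)
hairline shape: Ww × ww → 2 Ww, 2 ww → 2 W_ : 2 ww (out of 4)
Combine (counts out of 4 × 4 = 16): present/widow's-peak (M_W_) = 2×2 = 4; present/straight (M_ww) = 2×2 = 4; absent/widow's-peak (mmW_) = 2×2 = 4; absent/straight (mmww) = 2×2 = 4
Phenotype counts (out of 16): 4 present/widow's-peak, 4 present/straight, 4 absent/widow's-peak, 4 absent/straight
present/widow's-peak: 4 out of 16 → fraction 1/4
Expected count = 1/4 × 1376 = 344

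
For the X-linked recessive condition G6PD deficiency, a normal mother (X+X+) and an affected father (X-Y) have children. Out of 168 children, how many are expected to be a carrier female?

Cross: X+X+ × X-Y
Offspring: 2 X+X-, 2 X+Y
Probability of a carrier female: 2/4 = 1/2
Expected count = 1/2 × 168 = 84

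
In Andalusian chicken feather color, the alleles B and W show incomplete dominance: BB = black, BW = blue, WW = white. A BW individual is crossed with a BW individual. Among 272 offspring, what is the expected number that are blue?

Punnett square for BW × BW:
Offspring genotypes: 1 BB, 2 BW, 1 WW
Phenotype counts: 1 black, 2 blue, 1 white
blue: 2 out of 4 → fraction 1/2
Expected count = 1/2 × 272 = 136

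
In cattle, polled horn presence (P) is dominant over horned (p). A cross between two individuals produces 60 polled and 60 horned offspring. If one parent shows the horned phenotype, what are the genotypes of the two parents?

Observed offspring: 60 polled, 60 horned
The observed ratio simplifies to 1:1. One parent shows horned, so its genotype must be pp. A 1:1 offspring split requires the other parent to be heterozygous (Pp).
Parent genotypes: pp × Pp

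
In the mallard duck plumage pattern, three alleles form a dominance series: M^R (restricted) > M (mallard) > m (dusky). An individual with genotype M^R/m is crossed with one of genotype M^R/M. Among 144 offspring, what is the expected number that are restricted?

Cross: M^R/m × M^R/M
Allele dominance: M^R > M > m
Offspring genotypes: 1 M^R/M^R, 1 M^R/M, 1 M^R/m, 1 M/m
Phenotype counts: 3 restricted, 1 mallard
restricted: 3 out of 4 → fraction 3/4
Expected count = 3/4 × 144 = 108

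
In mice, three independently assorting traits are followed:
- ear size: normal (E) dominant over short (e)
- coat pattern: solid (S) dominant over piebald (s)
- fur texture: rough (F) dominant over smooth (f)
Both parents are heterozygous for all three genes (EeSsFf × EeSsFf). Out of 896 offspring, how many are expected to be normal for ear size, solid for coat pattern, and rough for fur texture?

Trihybrid cross: EeSsFf × EeSsFf
Each trait segregates independently with a 3:1 phenotypic ratio, so each gene contributes 3/4 (dominant) or 1/4 (recessive).
Target: normal (ear size), solid (coat pattern), rough (fur texture)
Probability = product of independent per-trait probabilities
= 3/4 × 3/4 × 3/4 = 27/64
Expected count = 27/64 × 896 = 378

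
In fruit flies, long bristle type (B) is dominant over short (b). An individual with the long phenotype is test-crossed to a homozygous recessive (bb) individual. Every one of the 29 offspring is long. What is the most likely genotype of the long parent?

Test cross: ? × bb
All offspring are long.
If the unknown parent were heterozygous (Bb), about half of 29 offspring would be short; none are. The unknown parent is most likely homozygous dominant (BB).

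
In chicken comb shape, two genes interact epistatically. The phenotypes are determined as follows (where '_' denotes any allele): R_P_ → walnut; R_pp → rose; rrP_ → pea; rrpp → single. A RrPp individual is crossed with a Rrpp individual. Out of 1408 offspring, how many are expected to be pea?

Cross: RrPp × Rrpp — consider each gene separately:
R gene: Rr × Rr → 1 RR, 2 Rr, 1 rr → 3 R_ : 1 rr (out of 4)
P gene: Pp × pp → 2 Pp, 2 pp → 2 P_ : 2 pp (out of 4)
Genotype classes (out of 4 × 4 = 16): R_P_ = 3×2 = 6; R_pp = 3×2 = 6; rrP_ = 1×2 = 2; rrpp = 1×2 = 2
Apply the phenotype rules: R_P_ (6) → walnut; R_pp (6) → rose; rrP_ (2) → pea; rrpp (2) → single
Phenotype counts (out of 16): 6 walnut, 6 rose, 2 pea, 2 single
pea: 2 out of 16 → fraction 1/8
Expected count = 1/8 × 1408 = 176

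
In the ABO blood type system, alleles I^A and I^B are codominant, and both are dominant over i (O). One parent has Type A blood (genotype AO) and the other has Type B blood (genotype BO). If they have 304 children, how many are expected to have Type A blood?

Cross: AO × BO
Possible offspring genotypes: 1 AB, 1 AO, 1 BO, 1 OO
Blood type counts: 1 Type AB, 1 Type A, 1 Type B, 1 Type O
Probability of Type A: 1/4
Expected count = 1/4 × 304 = 76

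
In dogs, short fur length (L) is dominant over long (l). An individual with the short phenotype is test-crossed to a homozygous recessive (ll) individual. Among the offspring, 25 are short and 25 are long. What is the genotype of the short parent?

Test cross: ? × ll
Offspring: 25 short, 25 long — approximately 1:1.
A 1:1 ratio in a test cross indicates the unknown parent is heterozygous (Ll).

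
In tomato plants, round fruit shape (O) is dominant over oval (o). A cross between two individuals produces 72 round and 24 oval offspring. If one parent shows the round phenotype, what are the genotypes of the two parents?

Observed offspring: 72 round, 24 oval
The observed ratio simplifies to 3:1. Oval (oo) offspring appear, so each parent must contribute one o allele. The parent stated to show round carries O, so it is Oo. The other parent is then either Oo or oo: Oo × oo would give a 1:1 split, whereas Oo × Oo gives 3:1 — matching the data. So both parents are heterozygous (Oo × Oo).
Parent genotypes: Oo × Oo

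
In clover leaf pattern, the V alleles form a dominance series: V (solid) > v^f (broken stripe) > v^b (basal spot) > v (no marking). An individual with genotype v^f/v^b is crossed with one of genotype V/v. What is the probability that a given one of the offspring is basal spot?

Cross: v^f/v^b × V/v
Allele dominance: V > v^f > v^b > v
Offspring genotypes: 1 V/v^f, 1 v^f/v, 1 V/v^b, 1 v^b/v
Phenotype counts: 2 solid, 1 broken stripe, 1 basal spot
basal spot: 1 out of 4
Probability: 1/4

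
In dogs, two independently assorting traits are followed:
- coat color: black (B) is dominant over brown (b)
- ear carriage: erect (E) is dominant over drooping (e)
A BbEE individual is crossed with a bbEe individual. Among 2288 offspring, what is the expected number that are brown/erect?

Dihybrid cross BbEE × bbEe — consider each gene separately:
coat color: Bb × bb → 2 Bb, 2 bb → 2 B_ : 2 bb (out of 4)
ear carriage: EE × Ee → 2 EE, 2 Ee → 4 E_ (out of 4)
Combine (counts out of 4 × 4 = 16): black/erect (B_E_) = 2×4 = 8; brown/erect (bbE_) = 2×4 = 8
Phenotype counts (out of 16): 8 black/erect, 8 brown/erect
brown/erect: 8 out of 16 → fraction 1/2
Expected count = 1/2 × 2288 = 1144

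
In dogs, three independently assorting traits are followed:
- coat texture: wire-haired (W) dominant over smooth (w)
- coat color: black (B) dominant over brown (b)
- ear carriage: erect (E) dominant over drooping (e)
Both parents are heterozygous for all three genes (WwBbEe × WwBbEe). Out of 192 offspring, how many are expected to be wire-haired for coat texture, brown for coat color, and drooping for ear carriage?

Trihybrid cross: WwBbEe × WwBbEe
Each trait segregates independently with a 3:1 phenotypic ratio, so each gene contributes 3/4 (dominant) or 1/4 (recessive).
Target: wire-haired (coat texture), brown (coat color), drooping (ear carriage)
Probability = product of independent per-trait probabilities
= 3/4 × 1/4 × 1/4 = 3/64
Expected count = 3/64 × 192 = 9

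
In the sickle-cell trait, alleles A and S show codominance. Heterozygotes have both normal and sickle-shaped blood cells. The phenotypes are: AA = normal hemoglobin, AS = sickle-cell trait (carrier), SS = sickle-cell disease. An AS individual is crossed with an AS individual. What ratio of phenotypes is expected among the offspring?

Punnett square for AS × AS:
Offspring genotypes: 1 AA, 2 AS, 1 SS
Phenotype counts: 1 normal hemoglobin, 2 sickle-cell trait (carrier), 1 sickle-cell disease
Ratio: 1 normal hemoglobin : 2 sickle-cell trait (carrier) : 1 sickle-cell disease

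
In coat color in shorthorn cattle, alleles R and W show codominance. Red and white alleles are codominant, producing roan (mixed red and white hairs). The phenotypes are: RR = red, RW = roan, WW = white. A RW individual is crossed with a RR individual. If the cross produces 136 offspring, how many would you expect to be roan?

Punnett square for RW × RR:
Offspring genotypes: 2 RR, 2 RW
Phenotype counts: 2 red, 2 roan
roan: 2 out of 4 → fraction 1/2
Expected count = 1/2 × 136 = 68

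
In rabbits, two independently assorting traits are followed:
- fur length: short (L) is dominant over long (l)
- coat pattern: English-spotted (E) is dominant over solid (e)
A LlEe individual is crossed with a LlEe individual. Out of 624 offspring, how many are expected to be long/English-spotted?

Dihybrid cross LlEe × LlEe — consider each gene separately:
fur length: Ll × Ll → 1 LL, 2 Ll, 1 ll → 3 L_ : 1 ll (out of 4)
coat pattern: Ee × Ee → 1 EE, 2 Ee, 1 ee → 3 E_ : 1 ee (out of 4)
Combine (counts out of 4 × 4 = 16): short/English-spotted (L_E_) = 3×3 = 9; short/solid (L_ee) = 3×1 = 3; long/English-spotted (llE_) = 1×3 = 3; long/solid (llee) = 1×1 = 1
Phenotype counts (out of 16): 9 short/English-spotted, 3 short/solid, 3 long/English-spotted, 1 long/solid
long/English-spotted: 3 out of 16 → fraction 3/16
Expected count = 3/16 × 624 = 117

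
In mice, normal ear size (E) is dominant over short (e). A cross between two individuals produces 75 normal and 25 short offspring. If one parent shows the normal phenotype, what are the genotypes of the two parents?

Observed offspring: 75 normal, 25 short
The observed ratio simplifies to 3:1. Short (ee) offspring appear, so each parent must contribute one e allele. The parent stated to show normal carries E, so it is Ee. The other parent is then either Ee or ee: Ee × ee would give a 1:1 split, whereas Ee × Ee gives 3:1 — matching the data. So both parents are heterozygous (Ee × Ee).
Parent genotypes: Ee × Ee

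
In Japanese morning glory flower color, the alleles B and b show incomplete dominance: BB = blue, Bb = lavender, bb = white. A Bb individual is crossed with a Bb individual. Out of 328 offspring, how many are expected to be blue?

Punnett square for Bb × Bb:
Offspring genotypes: 1 BB, 2 Bb, 1 bb
Phenotype counts: 1 blue, 2 lavender, 1 white
blue: 1 out of 4 → fraction 1/4
Expected count = 1/4 × 328 = 82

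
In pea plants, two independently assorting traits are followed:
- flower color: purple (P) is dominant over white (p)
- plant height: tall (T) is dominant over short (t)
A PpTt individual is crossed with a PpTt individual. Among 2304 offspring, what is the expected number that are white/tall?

Dihybrid cross PpTt × PpTt — consider each gene separately:
flower color: Pp × Pp → 1 PP, 2 Pp, 1 pp → 3 P_ : 1 pp (out of 4)
plant height: Tt × Tt → 1 TT, 2 Tt, 1 tt → 3 T_ : 1 tt (out of 4)
Combine (counts out of 4 × 4 = 16): purple/tall (P_T_) = 3×3 = 9; purple/short (P_tt) = 3×1 = 3; white/tall (ppT_) = 1×3 = 3; white/short (pptt) = 1×1 = 1
Phenotype counts (out of 16): 9 purple/tall, 3 purple/short, 3 white/tall, 1 white/short
white/tall: 3 out of 16 → fraction 3/16
Expected count = 3/16 × 2304 = 432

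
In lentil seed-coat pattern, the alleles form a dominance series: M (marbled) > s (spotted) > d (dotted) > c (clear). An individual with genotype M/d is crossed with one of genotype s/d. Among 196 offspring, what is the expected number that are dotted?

Cross: M/d × s/d
Allele dominance: M > s > d > c
Offspring genotypes: 1 M/s, 1 M/d, 1 s/d, 1 d/d
Phenotype counts: 2 marbled, 1 spotted, 1 dotted
dotted: 1 out of 4 → fraction 1/4
Expected count = 1/4 × 196 = 49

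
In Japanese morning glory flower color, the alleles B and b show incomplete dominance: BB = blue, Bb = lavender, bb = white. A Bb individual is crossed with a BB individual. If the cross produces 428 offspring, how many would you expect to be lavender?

Punnett square for Bb × BB:
Offspring genotypes: 2 BB, 2 Bb
Phenotype counts: 2 blue, 2 lavender
lavender: 2 out of 4 → fraction 1/2
Expected count = 1/2 × 428 = 214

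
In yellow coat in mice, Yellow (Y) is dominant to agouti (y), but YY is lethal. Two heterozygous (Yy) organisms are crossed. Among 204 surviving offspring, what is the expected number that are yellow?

Cross: Yy × Yy
Punnett square offspring (before lethality): 1 YY, 2 Yy, 1 yy
The YY genotype is lethal (embryos die); surviving offspring: 2 Yy, 1 yy
yellow: 2 out of 3 → fraction 2/3
Expected count = 2/3 × 204 = 136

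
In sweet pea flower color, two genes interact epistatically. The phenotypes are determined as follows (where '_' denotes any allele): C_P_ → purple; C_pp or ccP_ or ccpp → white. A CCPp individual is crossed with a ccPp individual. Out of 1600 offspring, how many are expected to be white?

Cross: CCPp × ccPp — consider each gene separately:
C gene: CC × cc → 4 Cc → 4 C_ (out of 4)
P gene: Pp × Pp → 1 PP, 2 Pp, 1 pp → 3 P_ : 1 pp (out of 4)
Genotype classes (out of 4 × 4 = 16): C_P_ = 4×3 = 12; C_pp = 4×1 = 4
Apply the phenotype rules: C_P_ (12) → purple; C_pp (4) → white
Phenotype counts (out of 16): 12 purple, 4 white
white: 4 out of 16 → fraction 1/4
Expected count = 1/4 × 1600 = 400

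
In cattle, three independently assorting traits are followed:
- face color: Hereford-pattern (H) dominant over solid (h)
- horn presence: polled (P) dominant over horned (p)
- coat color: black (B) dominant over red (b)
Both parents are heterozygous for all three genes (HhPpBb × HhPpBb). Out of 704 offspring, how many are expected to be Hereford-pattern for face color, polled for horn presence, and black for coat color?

Trihybrid cross: HhPpBb × HhPpBb
Each trait segregates independently with a 3:1 phenotypic ratio, so each gene contributes 3/4 (dominant) or 1/4 (recessive).
Target: Hereford-pattern (face color), polled (horn presence), black (coat color)
Probability = product of independent per-trait probabilities
= 3/4 × 3/4 × 3/4 = 27/64
Expected count = 27/64 × 704 = 297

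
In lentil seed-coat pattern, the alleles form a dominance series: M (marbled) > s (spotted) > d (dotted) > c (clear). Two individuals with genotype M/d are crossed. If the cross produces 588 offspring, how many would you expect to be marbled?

Cross: M/d × M/d
Allele dominance: M > s > d > c
Offspring genotypes: 1 M/M, 2 M/d, 1 d/d
Phenotype counts: 3 marbled, 1 dotted
marbled: 3 out of 4 → fraction 3/4
Expected count = 3/4 × 588 = 441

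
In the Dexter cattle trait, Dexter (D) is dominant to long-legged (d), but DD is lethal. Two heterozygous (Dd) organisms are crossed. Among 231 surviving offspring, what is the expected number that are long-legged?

Cross: Dd × Dd
Punnett square offspring (before lethality): 1 DD, 2 Dd, 1 dd
The DD genotype is lethal (embryos die); surviving offspring: 2 Dd, 1 dd
long-legged: 1 out of 3 → fraction 1/3
Expected count = 1/3 × 231 = 77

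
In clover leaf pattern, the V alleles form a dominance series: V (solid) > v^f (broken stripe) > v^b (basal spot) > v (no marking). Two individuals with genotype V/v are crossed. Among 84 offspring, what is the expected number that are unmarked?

Cross: V/v × V/v
Allele dominance: V > v^f > v^b > v
Offspring genotypes: 1 V/V, 2 V/v, 1 v/v
Phenotype counts: 3 solid, 1 unmarked
unmarked: 1 out of 4 → fraction 1/4
Expected count = 1/4 × 84 = 21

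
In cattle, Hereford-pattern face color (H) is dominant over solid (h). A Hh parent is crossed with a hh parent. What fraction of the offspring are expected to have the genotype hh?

Punnett square for Hh × hh:
Offspring genotypes: 2 Hh, 2 hh
Total offspring: 4
Count with target: 2
Probability: 2/4 = 1/2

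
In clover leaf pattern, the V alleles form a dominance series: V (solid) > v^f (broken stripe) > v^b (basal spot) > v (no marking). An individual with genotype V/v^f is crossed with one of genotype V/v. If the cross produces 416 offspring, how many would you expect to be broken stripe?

Cross: V/v^f × V/v
Allele dominance: V > v^f > v^b > v
Offspring genotypes: 1 V/V, 1 V/v, 1 V/v^f, 1 v^f/v
Phenotype counts: 3 solid, 1 broken stripe
broken stripe: 1 out of 4 → fraction 1/4
Expected count = 1/4 × 416 = 104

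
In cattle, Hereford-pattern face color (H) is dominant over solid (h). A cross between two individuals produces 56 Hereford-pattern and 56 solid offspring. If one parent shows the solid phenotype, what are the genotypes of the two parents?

Observed offspring: 56 Hereford-pattern, 56 solid
The observed ratio simplifies to 1:1. One parent shows solid, so its genotype must be hh. A 1:1 offspring split requires the other parent to be heterozygous (Hh).
Parent genotypes: hh × Hh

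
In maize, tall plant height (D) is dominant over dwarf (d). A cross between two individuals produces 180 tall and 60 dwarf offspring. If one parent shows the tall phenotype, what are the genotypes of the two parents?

Observed offspring: 180 tall, 60 dwarf
The observed ratio simplifies to 3:1. Dwarf (dd) offspring appear, so each parent must contribute one d allele. The parent stated to show tall carries D, so it is Dd. The other parent is then either Dd or dd: Dd × dd would give a 1:1 split, whereas Dd × Dd gives 3:1 — matching the data. So both parents are heterozygous (Dd × Dd).
Parent genotypes: Dd × Dd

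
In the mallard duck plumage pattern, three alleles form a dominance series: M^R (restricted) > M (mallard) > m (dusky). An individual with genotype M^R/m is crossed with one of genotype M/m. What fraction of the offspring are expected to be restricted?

Cross: M^R/m × M/m
Allele dominance: M^R > M > m
Offspring genotypes: 1 M^R/M, 1 M^R/m, 1 M/m, 1 m/m
Phenotype counts: 2 restricted, 1 mallard, 1 dusky
restricted: 2 out of 4
Probability: 2/4 = 1/2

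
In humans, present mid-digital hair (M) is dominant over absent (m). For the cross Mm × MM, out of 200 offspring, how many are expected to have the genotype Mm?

Punnett square for Mm × MM:
Offspring genotypes: 2 MM, 2 Mm
Total offspring: 4
Count with target: 2
Probability: 2/4 = 1/2
Expected count = 1/2 × 200 = 100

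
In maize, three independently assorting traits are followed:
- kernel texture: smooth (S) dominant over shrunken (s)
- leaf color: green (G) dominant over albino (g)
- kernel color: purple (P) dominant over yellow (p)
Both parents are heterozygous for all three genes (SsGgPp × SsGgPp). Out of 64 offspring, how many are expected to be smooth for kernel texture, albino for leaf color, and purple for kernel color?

Trihybrid cross: SsGgPp × SsGgPp
Each trait segregates independently with a 3:1 phenotypic ratio, so each gene contributes 3/4 (dominant) or 1/4 (recessive).
Target: smooth (kernel texture), albino (leaf color), purple (kernel color)
Probability = product of independent per-trait probabilities
= 3/4 × 1/4 × 3/4 = 9/64
Expected count = 9/64 × 64 = 9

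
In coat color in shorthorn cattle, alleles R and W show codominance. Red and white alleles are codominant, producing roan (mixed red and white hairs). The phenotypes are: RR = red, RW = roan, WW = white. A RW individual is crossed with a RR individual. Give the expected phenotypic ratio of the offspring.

Punnett square for RW × RR:
Offspring genotypes: 2 RR, 2 RW
Phenotype counts: 2 red, 2 roan
Ratio: 1 red : 1 roan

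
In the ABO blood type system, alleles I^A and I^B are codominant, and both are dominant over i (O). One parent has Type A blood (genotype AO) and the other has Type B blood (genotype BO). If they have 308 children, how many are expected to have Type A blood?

Cross: AO × BO
Possible offspring genotypes: 1 AB, 1 AO, 1 BO, 1 OO
Blood type counts: 1 Type AB, 1 Type A, 1 Type B, 1 Type O
Probability of Type A: 1/4
Expected count = 1/4 × 308 = 77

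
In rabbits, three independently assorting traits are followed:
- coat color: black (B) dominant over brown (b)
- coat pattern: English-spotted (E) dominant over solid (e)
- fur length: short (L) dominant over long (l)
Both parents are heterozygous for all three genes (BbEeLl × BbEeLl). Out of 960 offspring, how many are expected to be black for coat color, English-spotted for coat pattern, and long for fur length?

Trihybrid cross: BbEeLl × BbEeLl
Each trait segregates independently with a 3:1 phenotypic ratio, so each gene contributes 3/4 (dominant) or 1/4 (recessive).
Target: black (coat color), English-spotted (coat pattern), long (fur length)
Probability = product of independent per-trait probabilities
= 3/4 × 3/4 × 1/4 = 9/64
Expected count = 9/64 × 960 = 135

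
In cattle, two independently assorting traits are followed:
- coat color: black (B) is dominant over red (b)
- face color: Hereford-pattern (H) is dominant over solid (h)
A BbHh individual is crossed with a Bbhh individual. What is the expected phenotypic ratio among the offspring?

Dihybrid cross BbHh × Bbhh — consider each gene separately:
coat color: Bb × Bb → 1 BB, 2 Bb, 1 bb → 3 B_ : 1 bb (out of 4)
face color: Hh × hh → 2 Hh, 2 hh → 2 H_ : 2 hh (out of 4)
Combine (counts out of 4 × 4 = 16): black/Hereford-pattern (B_H_) = 3×2 = 6; black/solid (B_hh) = 3×2 = 6; red/Hereford-pattern (bbH_) = 1×2 = 2; red/solid (bbhh) = 1×2 = 2
Phenotype counts (out of 16): 6 black/Hereford-pattern, 6 black/solid, 2 red/Hereford-pattern, 2 red/solid
Ratio: 3 black/Hereford-pattern : 3 black/solid : 1 red/Hereford-pattern : 1 red/solid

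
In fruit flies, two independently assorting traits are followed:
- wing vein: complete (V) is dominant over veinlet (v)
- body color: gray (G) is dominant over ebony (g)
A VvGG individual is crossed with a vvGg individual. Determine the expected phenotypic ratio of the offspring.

Dihybrid cross VvGG × vvGg — consider each gene separately:
wing vein: Vv × vv → 2 Vv, 2 vv → 2 V_ : 2 vv (out of 4)
body color: GG × Gg → 2 GG, 2 Gg → 4 G_ (out of 4)
Combine (counts out of 4 × 4 = 16): complete/gray (V_G_) = 2×4 = 8; veinlet/gray (vvG_) = 2×4 = 8
Phenotype counts (out of 16): 8 complete/gray, 8 veinlet/gray
Ratio: 1 complete/gray : 1 veinlet/gray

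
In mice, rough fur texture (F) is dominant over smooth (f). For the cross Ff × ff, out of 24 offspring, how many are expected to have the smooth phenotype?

Punnett square for Ff × ff:
Offspring genotypes: 2 Ff, 2 ff
Total offspring: 4
Count with target: 2
Probability: 2/4 = 1/2
Expected count = 1/2 × 24 = 12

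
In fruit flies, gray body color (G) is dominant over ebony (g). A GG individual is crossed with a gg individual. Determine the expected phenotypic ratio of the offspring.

Punnett square for GG × gg:
Offspring genotypes: 4 Gg
gray: 4, ebony: 0
Ratio: all gray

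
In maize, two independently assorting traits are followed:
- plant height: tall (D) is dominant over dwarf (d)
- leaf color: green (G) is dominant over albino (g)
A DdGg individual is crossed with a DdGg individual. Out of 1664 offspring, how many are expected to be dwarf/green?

Dihybrid cross DdGg × DdGg — consider each gene separately:
plant height: Dd × Dd → 1 DD, 2 Dd, 1 dd → 3 D_ : 1 dd (out of 4)
leaf color: Gg × Gg → 1 GG, 2 Gg, 1 gg → 3 G_ : 1 gg (out of 4)
Combine (counts out of 4 × 4 = 16): tall/green (D_G_) = 3×3 = 9; tall/albino (D_gg) = 3×1 = 3; dwarf/green (ddG_) = 1×3 = 3; dwarf/albino (ddgg) = 1×1 = 1
Phenotype counts (out of 16): 9 tall/green, 3 tall/albino, 3 dwarf/green, 1 dwarf/albino
dwarf/green: 3 out of 16 → fraction 3/16
Expected count = 3/16 × 1664 = 312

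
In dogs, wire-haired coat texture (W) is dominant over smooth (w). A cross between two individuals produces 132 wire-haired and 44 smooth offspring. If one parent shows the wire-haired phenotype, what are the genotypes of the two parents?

Observed offspring: 132 wire-haired, 44 smooth
The observed ratio simplifies to 3:1. Smooth (ww) offspring appear, so each parent must contribute one w allele. The parent stated to show wire-haired carries W, so it is Ww. The other parent is then either Ww or ww: Ww × ww would give a 1:1 split, whereas Ww × Ww gives 3:1 — matching the data. So both parents are heterozygous (Ww × Ww).
Parent genotypes: Ww × Ww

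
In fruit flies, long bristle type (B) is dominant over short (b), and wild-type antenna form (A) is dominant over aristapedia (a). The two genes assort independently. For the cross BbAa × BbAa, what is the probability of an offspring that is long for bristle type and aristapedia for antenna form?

Dihybrid cross BbAa × BbAa — consider each gene separately:
bristle type: Bb × Bb → 1 BB, 2 Bb, 1 bb → 3 B_ : 1 bb (out of 4)
antenna form: Aa × Aa → 1 AA, 2 Aa, 1 aa → 3 A_ : 1 aa (out of 4)
Looking for: long (B_) and aristapedia (aa)
P(long) = 3/4, P(aristapedia) = 1/4
P(both) = 3/4 × 1/4 = 3/16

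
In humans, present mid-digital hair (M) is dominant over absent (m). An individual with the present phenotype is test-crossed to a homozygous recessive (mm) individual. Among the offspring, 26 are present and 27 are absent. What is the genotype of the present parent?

Test cross: ? × mm
Offspring: 26 present, 27 absent — approximately 1:1.
A 1:1 ratio in a test cross indicates the unknown parent is heterozygous (Mm).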